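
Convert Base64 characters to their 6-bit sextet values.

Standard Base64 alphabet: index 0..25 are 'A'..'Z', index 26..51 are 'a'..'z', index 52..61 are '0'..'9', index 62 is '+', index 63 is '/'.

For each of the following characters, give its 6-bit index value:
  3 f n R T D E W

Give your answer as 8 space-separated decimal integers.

Answer: 55 31 39 17 19 3 4 22

Derivation:
'3': 0..9 range, 52 + ord('3') − ord('0') = 55
'f': a..z range, 26 + ord('f') − ord('a') = 31
'n': a..z range, 26 + ord('n') − ord('a') = 39
'R': A..Z range, ord('R') − ord('A') = 17
'T': A..Z range, ord('T') − ord('A') = 19
'D': A..Z range, ord('D') − ord('A') = 3
'E': A..Z range, ord('E') − ord('A') = 4
'W': A..Z range, ord('W') − ord('A') = 22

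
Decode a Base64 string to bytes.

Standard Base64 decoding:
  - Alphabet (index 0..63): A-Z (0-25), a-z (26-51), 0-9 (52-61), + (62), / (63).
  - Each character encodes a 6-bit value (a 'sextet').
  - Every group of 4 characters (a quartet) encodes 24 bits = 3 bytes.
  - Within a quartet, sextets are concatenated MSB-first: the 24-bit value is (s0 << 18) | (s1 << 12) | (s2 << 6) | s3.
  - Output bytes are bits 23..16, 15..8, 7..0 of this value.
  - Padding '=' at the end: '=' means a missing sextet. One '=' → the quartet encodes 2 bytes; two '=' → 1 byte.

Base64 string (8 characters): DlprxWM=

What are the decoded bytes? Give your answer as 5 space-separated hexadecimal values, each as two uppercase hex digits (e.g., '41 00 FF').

Answer: 0E 5A 6B C5 63

Derivation:
After char 0 ('D'=3): chars_in_quartet=1 acc=0x3 bytes_emitted=0
After char 1 ('l'=37): chars_in_quartet=2 acc=0xE5 bytes_emitted=0
After char 2 ('p'=41): chars_in_quartet=3 acc=0x3969 bytes_emitted=0
After char 3 ('r'=43): chars_in_quartet=4 acc=0xE5A6B -> emit 0E 5A 6B, reset; bytes_emitted=3
After char 4 ('x'=49): chars_in_quartet=1 acc=0x31 bytes_emitted=3
After char 5 ('W'=22): chars_in_quartet=2 acc=0xC56 bytes_emitted=3
After char 6 ('M'=12): chars_in_quartet=3 acc=0x3158C bytes_emitted=3
Padding '=': partial quartet acc=0x3158C -> emit C5 63; bytes_emitted=5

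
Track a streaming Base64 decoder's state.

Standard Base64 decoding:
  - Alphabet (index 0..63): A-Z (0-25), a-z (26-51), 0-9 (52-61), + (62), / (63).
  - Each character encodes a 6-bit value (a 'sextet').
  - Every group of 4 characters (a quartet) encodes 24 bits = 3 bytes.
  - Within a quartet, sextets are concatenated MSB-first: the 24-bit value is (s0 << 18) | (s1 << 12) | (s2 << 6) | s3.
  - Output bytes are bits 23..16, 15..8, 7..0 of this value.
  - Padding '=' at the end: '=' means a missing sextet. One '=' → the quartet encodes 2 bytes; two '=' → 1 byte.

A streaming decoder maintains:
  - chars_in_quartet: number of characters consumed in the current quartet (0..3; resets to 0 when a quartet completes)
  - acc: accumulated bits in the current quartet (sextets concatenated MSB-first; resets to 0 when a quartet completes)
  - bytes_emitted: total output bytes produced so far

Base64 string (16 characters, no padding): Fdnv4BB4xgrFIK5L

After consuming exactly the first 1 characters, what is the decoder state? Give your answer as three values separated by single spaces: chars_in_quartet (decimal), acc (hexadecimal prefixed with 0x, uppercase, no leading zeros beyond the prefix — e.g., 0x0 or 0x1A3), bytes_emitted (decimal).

Answer: 1 0x5 0

Derivation:
After char 0 ('F'=5): chars_in_quartet=1 acc=0x5 bytes_emitted=0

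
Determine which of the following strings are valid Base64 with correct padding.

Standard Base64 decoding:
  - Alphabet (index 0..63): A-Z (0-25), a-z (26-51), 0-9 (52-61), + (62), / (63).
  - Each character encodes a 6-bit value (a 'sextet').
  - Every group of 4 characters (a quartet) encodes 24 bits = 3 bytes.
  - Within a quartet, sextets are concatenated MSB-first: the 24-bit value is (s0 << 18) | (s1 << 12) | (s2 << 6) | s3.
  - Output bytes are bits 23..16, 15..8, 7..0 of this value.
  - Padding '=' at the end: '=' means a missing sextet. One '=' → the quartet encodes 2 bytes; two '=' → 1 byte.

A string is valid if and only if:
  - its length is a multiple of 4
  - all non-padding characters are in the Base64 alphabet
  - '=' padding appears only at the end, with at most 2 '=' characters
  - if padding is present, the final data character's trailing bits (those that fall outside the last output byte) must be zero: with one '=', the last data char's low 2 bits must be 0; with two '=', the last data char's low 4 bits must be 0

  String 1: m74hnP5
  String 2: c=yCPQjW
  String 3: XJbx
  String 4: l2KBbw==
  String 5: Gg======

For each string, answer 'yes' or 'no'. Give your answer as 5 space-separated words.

String 1: 'm74hnP5' → invalid (len=7 not mult of 4)
String 2: 'c=yCPQjW' → invalid (bad char(s): ['=']; '=' in middle)
String 3: 'XJbx' → valid
String 4: 'l2KBbw==' → valid
String 5: 'Gg======' → invalid (6 pad chars (max 2))

Answer: no no yes yes no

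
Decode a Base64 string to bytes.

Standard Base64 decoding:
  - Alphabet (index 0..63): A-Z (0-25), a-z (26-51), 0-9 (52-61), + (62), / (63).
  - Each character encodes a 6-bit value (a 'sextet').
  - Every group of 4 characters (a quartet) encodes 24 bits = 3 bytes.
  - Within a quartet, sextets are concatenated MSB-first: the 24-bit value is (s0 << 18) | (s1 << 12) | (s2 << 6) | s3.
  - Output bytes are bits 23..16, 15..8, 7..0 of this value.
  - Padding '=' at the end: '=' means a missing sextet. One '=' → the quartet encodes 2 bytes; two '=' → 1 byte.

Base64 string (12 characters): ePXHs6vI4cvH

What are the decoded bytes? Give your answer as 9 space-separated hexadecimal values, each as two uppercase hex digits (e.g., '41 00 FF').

Answer: 78 F5 C7 B3 AB C8 E1 CB C7

Derivation:
After char 0 ('e'=30): chars_in_quartet=1 acc=0x1E bytes_emitted=0
After char 1 ('P'=15): chars_in_quartet=2 acc=0x78F bytes_emitted=0
After char 2 ('X'=23): chars_in_quartet=3 acc=0x1E3D7 bytes_emitted=0
After char 3 ('H'=7): chars_in_quartet=4 acc=0x78F5C7 -> emit 78 F5 C7, reset; bytes_emitted=3
After char 4 ('s'=44): chars_in_quartet=1 acc=0x2C bytes_emitted=3
After char 5 ('6'=58): chars_in_quartet=2 acc=0xB3A bytes_emitted=3
After char 6 ('v'=47): chars_in_quartet=3 acc=0x2CEAF bytes_emitted=3
After char 7 ('I'=8): chars_in_quartet=4 acc=0xB3ABC8 -> emit B3 AB C8, reset; bytes_emitted=6
After char 8 ('4'=56): chars_in_quartet=1 acc=0x38 bytes_emitted=6
After char 9 ('c'=28): chars_in_quartet=2 acc=0xE1C bytes_emitted=6
After char 10 ('v'=47): chars_in_quartet=3 acc=0x3872F bytes_emitted=6
After char 11 ('H'=7): chars_in_quartet=4 acc=0xE1CBC7 -> emit E1 CB C7, reset; bytes_emitted=9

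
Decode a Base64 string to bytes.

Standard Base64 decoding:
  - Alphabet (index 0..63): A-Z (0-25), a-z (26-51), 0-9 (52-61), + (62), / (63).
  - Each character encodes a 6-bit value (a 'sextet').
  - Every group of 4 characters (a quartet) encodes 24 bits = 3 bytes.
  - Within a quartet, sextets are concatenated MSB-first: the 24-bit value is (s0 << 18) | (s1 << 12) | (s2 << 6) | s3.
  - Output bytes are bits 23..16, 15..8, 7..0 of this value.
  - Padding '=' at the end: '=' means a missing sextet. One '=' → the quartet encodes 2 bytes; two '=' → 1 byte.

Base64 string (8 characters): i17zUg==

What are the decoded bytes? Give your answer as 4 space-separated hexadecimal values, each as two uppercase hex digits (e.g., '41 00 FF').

After char 0 ('i'=34): chars_in_quartet=1 acc=0x22 bytes_emitted=0
After char 1 ('1'=53): chars_in_quartet=2 acc=0x8B5 bytes_emitted=0
After char 2 ('7'=59): chars_in_quartet=3 acc=0x22D7B bytes_emitted=0
After char 3 ('z'=51): chars_in_quartet=4 acc=0x8B5EF3 -> emit 8B 5E F3, reset; bytes_emitted=3
After char 4 ('U'=20): chars_in_quartet=1 acc=0x14 bytes_emitted=3
After char 5 ('g'=32): chars_in_quartet=2 acc=0x520 bytes_emitted=3
Padding '==': partial quartet acc=0x520 -> emit 52; bytes_emitted=4

Answer: 8B 5E F3 52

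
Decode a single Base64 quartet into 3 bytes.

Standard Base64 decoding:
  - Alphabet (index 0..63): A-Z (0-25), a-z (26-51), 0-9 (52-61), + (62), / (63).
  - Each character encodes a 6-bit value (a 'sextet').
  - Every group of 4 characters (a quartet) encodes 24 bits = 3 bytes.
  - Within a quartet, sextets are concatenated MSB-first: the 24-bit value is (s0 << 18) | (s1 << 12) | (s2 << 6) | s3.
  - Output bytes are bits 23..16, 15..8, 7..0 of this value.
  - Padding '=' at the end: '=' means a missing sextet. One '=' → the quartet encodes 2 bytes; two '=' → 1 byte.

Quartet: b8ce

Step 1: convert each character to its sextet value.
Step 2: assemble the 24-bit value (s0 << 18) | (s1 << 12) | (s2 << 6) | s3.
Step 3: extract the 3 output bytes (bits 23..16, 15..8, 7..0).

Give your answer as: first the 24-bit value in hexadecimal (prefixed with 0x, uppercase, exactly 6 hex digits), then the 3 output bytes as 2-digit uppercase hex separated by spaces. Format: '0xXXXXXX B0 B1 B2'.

Answer: 0x6FC71E 6F C7 1E

Derivation:
Sextets: b=27, 8=60, c=28, e=30
24-bit: (27<<18) | (60<<12) | (28<<6) | 30
      = 0x6C0000 | 0x03C000 | 0x000700 | 0x00001E
      = 0x6FC71E
Bytes: (v>>16)&0xFF=6F, (v>>8)&0xFF=C7, v&0xFF=1E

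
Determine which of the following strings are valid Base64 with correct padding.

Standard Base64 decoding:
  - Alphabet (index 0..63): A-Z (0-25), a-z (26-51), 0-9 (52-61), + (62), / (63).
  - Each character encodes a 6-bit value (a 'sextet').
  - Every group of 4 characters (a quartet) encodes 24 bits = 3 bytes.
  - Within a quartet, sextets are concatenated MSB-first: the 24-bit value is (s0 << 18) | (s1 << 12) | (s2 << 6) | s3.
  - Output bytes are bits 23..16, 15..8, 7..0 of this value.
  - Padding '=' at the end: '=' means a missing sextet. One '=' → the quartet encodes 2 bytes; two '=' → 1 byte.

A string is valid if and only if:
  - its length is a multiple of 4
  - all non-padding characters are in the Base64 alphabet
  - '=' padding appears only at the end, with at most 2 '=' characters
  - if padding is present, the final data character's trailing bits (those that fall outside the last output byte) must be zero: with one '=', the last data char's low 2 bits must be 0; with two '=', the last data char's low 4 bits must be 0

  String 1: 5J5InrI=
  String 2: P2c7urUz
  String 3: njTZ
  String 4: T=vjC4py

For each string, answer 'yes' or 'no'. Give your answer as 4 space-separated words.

Answer: yes yes yes no

Derivation:
String 1: '5J5InrI=' → valid
String 2: 'P2c7urUz' → valid
String 3: 'njTZ' → valid
String 4: 'T=vjC4py' → invalid (bad char(s): ['=']; '=' in middle)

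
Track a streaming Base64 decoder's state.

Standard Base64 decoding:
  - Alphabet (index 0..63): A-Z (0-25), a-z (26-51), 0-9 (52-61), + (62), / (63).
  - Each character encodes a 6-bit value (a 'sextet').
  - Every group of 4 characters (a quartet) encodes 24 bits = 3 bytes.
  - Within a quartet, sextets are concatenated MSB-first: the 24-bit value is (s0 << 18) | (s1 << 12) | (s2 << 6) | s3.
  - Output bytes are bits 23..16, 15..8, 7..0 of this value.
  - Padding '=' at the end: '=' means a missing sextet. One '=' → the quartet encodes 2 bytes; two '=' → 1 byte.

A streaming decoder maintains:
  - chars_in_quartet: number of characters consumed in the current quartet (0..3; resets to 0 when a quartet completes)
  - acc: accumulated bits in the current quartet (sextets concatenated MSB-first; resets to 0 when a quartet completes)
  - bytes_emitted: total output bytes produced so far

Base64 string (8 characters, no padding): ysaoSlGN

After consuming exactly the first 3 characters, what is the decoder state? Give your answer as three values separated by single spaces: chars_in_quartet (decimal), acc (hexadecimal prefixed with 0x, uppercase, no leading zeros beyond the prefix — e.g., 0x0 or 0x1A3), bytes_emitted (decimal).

Answer: 3 0x32B1A 0

Derivation:
After char 0 ('y'=50): chars_in_quartet=1 acc=0x32 bytes_emitted=0
After char 1 ('s'=44): chars_in_quartet=2 acc=0xCAC bytes_emitted=0
After char 2 ('a'=26): chars_in_quartet=3 acc=0x32B1A bytes_emitted=0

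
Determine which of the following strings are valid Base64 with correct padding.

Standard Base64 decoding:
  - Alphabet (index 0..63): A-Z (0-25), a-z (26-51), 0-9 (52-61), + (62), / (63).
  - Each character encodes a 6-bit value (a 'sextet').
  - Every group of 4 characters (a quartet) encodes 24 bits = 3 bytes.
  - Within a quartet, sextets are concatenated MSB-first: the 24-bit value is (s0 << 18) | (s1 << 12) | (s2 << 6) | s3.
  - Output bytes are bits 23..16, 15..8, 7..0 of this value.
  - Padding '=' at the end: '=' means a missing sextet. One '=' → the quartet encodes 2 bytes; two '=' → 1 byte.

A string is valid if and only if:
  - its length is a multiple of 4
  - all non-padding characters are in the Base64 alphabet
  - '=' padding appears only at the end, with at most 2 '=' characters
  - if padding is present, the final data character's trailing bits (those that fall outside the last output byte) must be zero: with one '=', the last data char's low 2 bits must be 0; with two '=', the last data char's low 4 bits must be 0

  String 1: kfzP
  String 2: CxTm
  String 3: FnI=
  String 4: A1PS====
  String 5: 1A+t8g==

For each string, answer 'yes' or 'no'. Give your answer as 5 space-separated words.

Answer: yes yes yes no yes

Derivation:
String 1: 'kfzP' → valid
String 2: 'CxTm' → valid
String 3: 'FnI=' → valid
String 4: 'A1PS====' → invalid (4 pad chars (max 2))
String 5: '1A+t8g==' → valid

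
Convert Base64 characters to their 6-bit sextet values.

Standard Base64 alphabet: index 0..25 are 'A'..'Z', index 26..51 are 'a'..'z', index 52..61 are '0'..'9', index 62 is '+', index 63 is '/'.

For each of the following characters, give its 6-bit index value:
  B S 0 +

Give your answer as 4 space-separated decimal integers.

Answer: 1 18 52 62

Derivation:
'B': A..Z range, ord('B') − ord('A') = 1
'S': A..Z range, ord('S') − ord('A') = 18
'0': 0..9 range, 52 + ord('0') − ord('0') = 52
'+': index 62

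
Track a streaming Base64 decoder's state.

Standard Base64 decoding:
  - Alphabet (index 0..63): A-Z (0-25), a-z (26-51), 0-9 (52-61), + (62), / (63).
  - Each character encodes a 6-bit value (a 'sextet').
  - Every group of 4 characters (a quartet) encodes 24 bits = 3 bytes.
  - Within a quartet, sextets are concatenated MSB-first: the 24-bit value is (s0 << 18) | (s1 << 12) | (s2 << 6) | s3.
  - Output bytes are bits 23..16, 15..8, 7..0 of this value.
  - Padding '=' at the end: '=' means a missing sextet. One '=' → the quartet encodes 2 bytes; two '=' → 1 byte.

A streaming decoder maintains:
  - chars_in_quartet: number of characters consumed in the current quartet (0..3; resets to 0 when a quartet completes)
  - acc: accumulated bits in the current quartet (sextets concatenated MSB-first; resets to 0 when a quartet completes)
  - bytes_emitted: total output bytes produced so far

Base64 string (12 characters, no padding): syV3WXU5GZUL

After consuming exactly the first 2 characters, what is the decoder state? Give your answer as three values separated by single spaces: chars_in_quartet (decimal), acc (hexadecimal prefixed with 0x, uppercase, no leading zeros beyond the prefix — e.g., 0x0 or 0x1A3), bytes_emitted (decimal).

After char 0 ('s'=44): chars_in_quartet=1 acc=0x2C bytes_emitted=0
After char 1 ('y'=50): chars_in_quartet=2 acc=0xB32 bytes_emitted=0

Answer: 2 0xB32 0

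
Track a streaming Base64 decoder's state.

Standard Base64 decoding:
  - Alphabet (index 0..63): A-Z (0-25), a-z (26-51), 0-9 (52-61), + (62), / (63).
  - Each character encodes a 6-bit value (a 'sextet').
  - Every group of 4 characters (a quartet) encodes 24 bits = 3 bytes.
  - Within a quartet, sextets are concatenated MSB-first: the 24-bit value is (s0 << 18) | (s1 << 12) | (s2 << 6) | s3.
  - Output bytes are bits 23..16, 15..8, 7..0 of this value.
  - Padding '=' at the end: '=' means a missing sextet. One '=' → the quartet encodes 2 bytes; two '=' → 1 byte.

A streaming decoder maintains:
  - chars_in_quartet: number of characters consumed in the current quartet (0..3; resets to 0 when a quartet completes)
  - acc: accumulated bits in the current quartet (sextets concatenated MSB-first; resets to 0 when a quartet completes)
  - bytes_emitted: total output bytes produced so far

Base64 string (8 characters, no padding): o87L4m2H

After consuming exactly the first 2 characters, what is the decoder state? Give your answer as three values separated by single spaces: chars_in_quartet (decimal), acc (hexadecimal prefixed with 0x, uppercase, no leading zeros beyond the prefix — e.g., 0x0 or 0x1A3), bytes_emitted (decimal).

Answer: 2 0xA3C 0

Derivation:
After char 0 ('o'=40): chars_in_quartet=1 acc=0x28 bytes_emitted=0
After char 1 ('8'=60): chars_in_quartet=2 acc=0xA3C bytes_emitted=0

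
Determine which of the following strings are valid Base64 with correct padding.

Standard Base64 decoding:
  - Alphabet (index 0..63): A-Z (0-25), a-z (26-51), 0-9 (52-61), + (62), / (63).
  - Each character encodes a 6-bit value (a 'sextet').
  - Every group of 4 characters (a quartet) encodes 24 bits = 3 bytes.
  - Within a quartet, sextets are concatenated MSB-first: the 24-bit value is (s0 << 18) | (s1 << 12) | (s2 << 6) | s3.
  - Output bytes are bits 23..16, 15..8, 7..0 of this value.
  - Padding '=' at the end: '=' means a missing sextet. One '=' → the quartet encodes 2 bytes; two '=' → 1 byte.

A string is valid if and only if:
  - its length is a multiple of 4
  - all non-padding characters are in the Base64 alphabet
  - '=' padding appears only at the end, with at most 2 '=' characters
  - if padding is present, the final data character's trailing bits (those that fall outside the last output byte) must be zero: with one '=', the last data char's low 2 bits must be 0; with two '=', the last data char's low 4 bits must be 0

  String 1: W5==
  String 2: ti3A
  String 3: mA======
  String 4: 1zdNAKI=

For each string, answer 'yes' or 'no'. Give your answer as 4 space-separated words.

Answer: no yes no yes

Derivation:
String 1: 'W5==' → invalid (bad trailing bits)
String 2: 'ti3A' → valid
String 3: 'mA======' → invalid (6 pad chars (max 2))
String 4: '1zdNAKI=' → valid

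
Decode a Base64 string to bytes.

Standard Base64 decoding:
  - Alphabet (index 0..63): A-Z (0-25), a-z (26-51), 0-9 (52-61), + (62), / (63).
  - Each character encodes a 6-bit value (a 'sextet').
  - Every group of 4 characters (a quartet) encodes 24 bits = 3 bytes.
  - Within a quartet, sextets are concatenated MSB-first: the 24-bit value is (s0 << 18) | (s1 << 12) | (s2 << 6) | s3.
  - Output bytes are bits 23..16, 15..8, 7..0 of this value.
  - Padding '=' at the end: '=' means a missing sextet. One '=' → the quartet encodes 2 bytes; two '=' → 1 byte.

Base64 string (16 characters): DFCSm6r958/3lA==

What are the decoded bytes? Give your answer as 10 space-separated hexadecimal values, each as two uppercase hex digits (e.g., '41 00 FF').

Answer: 0C 50 92 9B AA FD E7 CF F7 94

Derivation:
After char 0 ('D'=3): chars_in_quartet=1 acc=0x3 bytes_emitted=0
After char 1 ('F'=5): chars_in_quartet=2 acc=0xC5 bytes_emitted=0
After char 2 ('C'=2): chars_in_quartet=3 acc=0x3142 bytes_emitted=0
After char 3 ('S'=18): chars_in_quartet=4 acc=0xC5092 -> emit 0C 50 92, reset; bytes_emitted=3
After char 4 ('m'=38): chars_in_quartet=1 acc=0x26 bytes_emitted=3
After char 5 ('6'=58): chars_in_quartet=2 acc=0x9BA bytes_emitted=3
After char 6 ('r'=43): chars_in_quartet=3 acc=0x26EAB bytes_emitted=3
After char 7 ('9'=61): chars_in_quartet=4 acc=0x9BAAFD -> emit 9B AA FD, reset; bytes_emitted=6
After char 8 ('5'=57): chars_in_quartet=1 acc=0x39 bytes_emitted=6
After char 9 ('8'=60): chars_in_quartet=2 acc=0xE7C bytes_emitted=6
After char 10 ('/'=63): chars_in_quartet=3 acc=0x39F3F bytes_emitted=6
After char 11 ('3'=55): chars_in_quartet=4 acc=0xE7CFF7 -> emit E7 CF F7, reset; bytes_emitted=9
After char 12 ('l'=37): chars_in_quartet=1 acc=0x25 bytes_emitted=9
After char 13 ('A'=0): chars_in_quartet=2 acc=0x940 bytes_emitted=9
Padding '==': partial quartet acc=0x940 -> emit 94; bytes_emitted=10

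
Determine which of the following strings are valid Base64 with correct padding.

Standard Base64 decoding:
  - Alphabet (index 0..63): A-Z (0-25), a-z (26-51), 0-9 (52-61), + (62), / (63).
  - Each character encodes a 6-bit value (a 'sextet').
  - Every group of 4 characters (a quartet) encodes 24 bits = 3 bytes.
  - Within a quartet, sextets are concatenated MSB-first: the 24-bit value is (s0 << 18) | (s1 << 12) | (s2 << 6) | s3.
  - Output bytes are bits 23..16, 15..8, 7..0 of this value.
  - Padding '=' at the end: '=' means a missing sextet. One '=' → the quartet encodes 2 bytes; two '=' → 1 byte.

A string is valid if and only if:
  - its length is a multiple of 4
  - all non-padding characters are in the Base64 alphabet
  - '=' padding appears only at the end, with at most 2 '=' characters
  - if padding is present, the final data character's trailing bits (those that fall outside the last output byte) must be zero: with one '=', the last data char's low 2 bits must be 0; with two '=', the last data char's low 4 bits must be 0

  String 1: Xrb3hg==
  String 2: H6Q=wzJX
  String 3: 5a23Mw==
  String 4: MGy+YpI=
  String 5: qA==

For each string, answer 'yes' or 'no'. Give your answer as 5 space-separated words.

String 1: 'Xrb3hg==' → valid
String 2: 'H6Q=wzJX' → invalid (bad char(s): ['=']; '=' in middle)
String 3: '5a23Mw==' → valid
String 4: 'MGy+YpI=' → valid
String 5: 'qA==' → valid

Answer: yes no yes yes yes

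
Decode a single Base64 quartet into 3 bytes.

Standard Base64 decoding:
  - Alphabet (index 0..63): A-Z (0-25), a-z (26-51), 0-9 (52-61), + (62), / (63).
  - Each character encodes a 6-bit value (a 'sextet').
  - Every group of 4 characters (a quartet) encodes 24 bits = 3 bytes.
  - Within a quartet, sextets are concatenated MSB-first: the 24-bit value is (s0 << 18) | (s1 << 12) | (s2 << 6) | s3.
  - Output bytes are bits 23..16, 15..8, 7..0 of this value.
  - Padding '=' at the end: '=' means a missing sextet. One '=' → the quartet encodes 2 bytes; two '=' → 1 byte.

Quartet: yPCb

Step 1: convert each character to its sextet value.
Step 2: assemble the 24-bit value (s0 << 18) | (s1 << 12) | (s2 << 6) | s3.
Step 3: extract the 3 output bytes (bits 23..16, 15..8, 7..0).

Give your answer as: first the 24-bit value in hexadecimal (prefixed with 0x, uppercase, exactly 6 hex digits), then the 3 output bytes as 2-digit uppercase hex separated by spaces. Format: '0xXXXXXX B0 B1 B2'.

Answer: 0xC8F09B C8 F0 9B

Derivation:
Sextets: y=50, P=15, C=2, b=27
24-bit: (50<<18) | (15<<12) | (2<<6) | 27
      = 0xC80000 | 0x00F000 | 0x000080 | 0x00001B
      = 0xC8F09B
Bytes: (v>>16)&0xFF=C8, (v>>8)&0xFF=F0, v&0xFF=9B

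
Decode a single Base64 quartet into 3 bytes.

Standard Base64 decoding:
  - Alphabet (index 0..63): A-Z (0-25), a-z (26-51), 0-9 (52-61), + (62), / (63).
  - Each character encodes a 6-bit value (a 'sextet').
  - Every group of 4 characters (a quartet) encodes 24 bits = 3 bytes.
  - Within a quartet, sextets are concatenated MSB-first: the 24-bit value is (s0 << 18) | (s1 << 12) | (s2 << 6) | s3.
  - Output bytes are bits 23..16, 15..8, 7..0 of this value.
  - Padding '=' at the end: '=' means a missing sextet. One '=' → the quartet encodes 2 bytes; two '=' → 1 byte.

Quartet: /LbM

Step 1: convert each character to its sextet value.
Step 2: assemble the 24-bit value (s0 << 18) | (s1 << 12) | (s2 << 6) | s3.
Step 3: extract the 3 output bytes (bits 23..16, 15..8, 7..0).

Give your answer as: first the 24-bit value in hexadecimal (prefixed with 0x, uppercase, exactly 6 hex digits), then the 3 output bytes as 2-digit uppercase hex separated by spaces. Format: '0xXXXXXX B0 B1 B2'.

Sextets: /=63, L=11, b=27, M=12
24-bit: (63<<18) | (11<<12) | (27<<6) | 12
      = 0xFC0000 | 0x00B000 | 0x0006C0 | 0x00000C
      = 0xFCB6CC
Bytes: (v>>16)&0xFF=FC, (v>>8)&0xFF=B6, v&0xFF=CC

Answer: 0xFCB6CC FC B6 CC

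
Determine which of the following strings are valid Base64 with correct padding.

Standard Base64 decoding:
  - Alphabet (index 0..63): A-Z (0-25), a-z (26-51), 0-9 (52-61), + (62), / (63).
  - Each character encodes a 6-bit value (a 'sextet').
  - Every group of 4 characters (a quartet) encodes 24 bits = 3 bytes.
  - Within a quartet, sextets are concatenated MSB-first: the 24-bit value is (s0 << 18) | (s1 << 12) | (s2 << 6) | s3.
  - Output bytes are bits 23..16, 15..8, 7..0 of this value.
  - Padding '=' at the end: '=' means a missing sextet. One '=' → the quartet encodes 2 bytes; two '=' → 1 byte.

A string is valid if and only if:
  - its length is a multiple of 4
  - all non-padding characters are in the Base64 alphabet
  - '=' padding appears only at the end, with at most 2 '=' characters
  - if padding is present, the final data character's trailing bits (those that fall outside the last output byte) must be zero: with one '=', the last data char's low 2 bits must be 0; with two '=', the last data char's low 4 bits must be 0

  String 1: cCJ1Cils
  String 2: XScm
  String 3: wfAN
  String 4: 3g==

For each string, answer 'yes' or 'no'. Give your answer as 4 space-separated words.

String 1: 'cCJ1Cils' → valid
String 2: 'XScm' → valid
String 3: 'wfAN' → valid
String 4: '3g==' → valid

Answer: yes yes yes yes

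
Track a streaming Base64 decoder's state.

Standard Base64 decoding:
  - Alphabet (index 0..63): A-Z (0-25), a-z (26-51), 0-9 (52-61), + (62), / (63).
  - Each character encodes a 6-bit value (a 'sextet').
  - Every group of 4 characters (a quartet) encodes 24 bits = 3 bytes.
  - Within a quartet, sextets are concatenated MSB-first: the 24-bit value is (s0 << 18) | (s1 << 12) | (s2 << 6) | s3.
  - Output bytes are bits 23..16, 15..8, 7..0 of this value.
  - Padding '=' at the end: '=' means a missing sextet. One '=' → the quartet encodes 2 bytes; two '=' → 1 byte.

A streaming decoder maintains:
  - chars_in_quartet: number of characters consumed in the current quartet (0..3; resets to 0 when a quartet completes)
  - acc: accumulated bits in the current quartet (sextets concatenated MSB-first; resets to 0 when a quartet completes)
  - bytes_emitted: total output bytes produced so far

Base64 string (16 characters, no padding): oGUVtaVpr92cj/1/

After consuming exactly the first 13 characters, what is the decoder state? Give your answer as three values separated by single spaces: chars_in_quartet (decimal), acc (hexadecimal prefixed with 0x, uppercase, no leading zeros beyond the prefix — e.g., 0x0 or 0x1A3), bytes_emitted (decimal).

Answer: 1 0x23 9

Derivation:
After char 0 ('o'=40): chars_in_quartet=1 acc=0x28 bytes_emitted=0
After char 1 ('G'=6): chars_in_quartet=2 acc=0xA06 bytes_emitted=0
After char 2 ('U'=20): chars_in_quartet=3 acc=0x28194 bytes_emitted=0
After char 3 ('V'=21): chars_in_quartet=4 acc=0xA06515 -> emit A0 65 15, reset; bytes_emitted=3
After char 4 ('t'=45): chars_in_quartet=1 acc=0x2D bytes_emitted=3
After char 5 ('a'=26): chars_in_quartet=2 acc=0xB5A bytes_emitted=3
After char 6 ('V'=21): chars_in_quartet=3 acc=0x2D695 bytes_emitted=3
After char 7 ('p'=41): chars_in_quartet=4 acc=0xB5A569 -> emit B5 A5 69, reset; bytes_emitted=6
After char 8 ('r'=43): chars_in_quartet=1 acc=0x2B bytes_emitted=6
After char 9 ('9'=61): chars_in_quartet=2 acc=0xAFD bytes_emitted=6
After char 10 ('2'=54): chars_in_quartet=3 acc=0x2BF76 bytes_emitted=6
After char 11 ('c'=28): chars_in_quartet=4 acc=0xAFDD9C -> emit AF DD 9C, reset; bytes_emitted=9
After char 12 ('j'=35): chars_in_quartet=1 acc=0x23 bytes_emitted=9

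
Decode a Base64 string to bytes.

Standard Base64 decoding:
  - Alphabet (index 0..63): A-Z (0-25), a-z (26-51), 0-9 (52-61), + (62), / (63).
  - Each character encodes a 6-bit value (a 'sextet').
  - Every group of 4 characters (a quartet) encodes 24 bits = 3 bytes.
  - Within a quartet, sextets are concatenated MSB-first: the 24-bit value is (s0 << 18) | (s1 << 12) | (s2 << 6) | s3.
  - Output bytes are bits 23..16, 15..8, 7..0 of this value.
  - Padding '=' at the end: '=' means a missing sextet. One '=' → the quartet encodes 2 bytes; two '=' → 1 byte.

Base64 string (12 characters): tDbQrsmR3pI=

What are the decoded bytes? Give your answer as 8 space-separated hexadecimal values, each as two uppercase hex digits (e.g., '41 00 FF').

After char 0 ('t'=45): chars_in_quartet=1 acc=0x2D bytes_emitted=0
After char 1 ('D'=3): chars_in_quartet=2 acc=0xB43 bytes_emitted=0
After char 2 ('b'=27): chars_in_quartet=3 acc=0x2D0DB bytes_emitted=0
After char 3 ('Q'=16): chars_in_quartet=4 acc=0xB436D0 -> emit B4 36 D0, reset; bytes_emitted=3
After char 4 ('r'=43): chars_in_quartet=1 acc=0x2B bytes_emitted=3
After char 5 ('s'=44): chars_in_quartet=2 acc=0xAEC bytes_emitted=3
After char 6 ('m'=38): chars_in_quartet=3 acc=0x2BB26 bytes_emitted=3
After char 7 ('R'=17): chars_in_quartet=4 acc=0xAEC991 -> emit AE C9 91, reset; bytes_emitted=6
After char 8 ('3'=55): chars_in_quartet=1 acc=0x37 bytes_emitted=6
After char 9 ('p'=41): chars_in_quartet=2 acc=0xDE9 bytes_emitted=6
After char 10 ('I'=8): chars_in_quartet=3 acc=0x37A48 bytes_emitted=6
Padding '=': partial quartet acc=0x37A48 -> emit DE 92; bytes_emitted=8

Answer: B4 36 D0 AE C9 91 DE 92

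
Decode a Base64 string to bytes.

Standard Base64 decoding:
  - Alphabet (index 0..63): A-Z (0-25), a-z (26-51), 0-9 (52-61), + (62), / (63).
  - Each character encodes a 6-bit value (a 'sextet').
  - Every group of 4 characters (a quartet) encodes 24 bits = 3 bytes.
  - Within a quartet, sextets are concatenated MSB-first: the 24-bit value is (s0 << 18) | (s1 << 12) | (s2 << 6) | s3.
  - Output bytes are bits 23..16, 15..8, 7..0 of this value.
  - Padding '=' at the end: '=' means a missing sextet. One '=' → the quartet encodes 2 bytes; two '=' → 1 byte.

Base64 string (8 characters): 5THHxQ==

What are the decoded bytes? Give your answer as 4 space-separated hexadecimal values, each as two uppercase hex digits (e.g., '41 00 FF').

After char 0 ('5'=57): chars_in_quartet=1 acc=0x39 bytes_emitted=0
After char 1 ('T'=19): chars_in_quartet=2 acc=0xE53 bytes_emitted=0
After char 2 ('H'=7): chars_in_quartet=3 acc=0x394C7 bytes_emitted=0
After char 3 ('H'=7): chars_in_quartet=4 acc=0xE531C7 -> emit E5 31 C7, reset; bytes_emitted=3
After char 4 ('x'=49): chars_in_quartet=1 acc=0x31 bytes_emitted=3
After char 5 ('Q'=16): chars_in_quartet=2 acc=0xC50 bytes_emitted=3
Padding '==': partial quartet acc=0xC50 -> emit C5; bytes_emitted=4

Answer: E5 31 C7 C5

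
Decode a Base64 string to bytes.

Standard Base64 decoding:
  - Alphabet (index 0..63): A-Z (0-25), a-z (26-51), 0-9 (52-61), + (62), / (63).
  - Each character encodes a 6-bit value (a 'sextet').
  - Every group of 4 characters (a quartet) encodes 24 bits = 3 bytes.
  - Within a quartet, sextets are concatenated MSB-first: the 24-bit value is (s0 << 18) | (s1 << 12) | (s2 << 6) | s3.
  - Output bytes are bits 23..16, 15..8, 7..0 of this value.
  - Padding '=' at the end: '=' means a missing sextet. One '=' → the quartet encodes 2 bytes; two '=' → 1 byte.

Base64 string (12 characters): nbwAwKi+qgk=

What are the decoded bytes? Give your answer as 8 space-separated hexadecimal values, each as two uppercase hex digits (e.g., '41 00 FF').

After char 0 ('n'=39): chars_in_quartet=1 acc=0x27 bytes_emitted=0
After char 1 ('b'=27): chars_in_quartet=2 acc=0x9DB bytes_emitted=0
After char 2 ('w'=48): chars_in_quartet=3 acc=0x276F0 bytes_emitted=0
After char 3 ('A'=0): chars_in_quartet=4 acc=0x9DBC00 -> emit 9D BC 00, reset; bytes_emitted=3
After char 4 ('w'=48): chars_in_quartet=1 acc=0x30 bytes_emitted=3
After char 5 ('K'=10): chars_in_quartet=2 acc=0xC0A bytes_emitted=3
After char 6 ('i'=34): chars_in_quartet=3 acc=0x302A2 bytes_emitted=3
After char 7 ('+'=62): chars_in_quartet=4 acc=0xC0A8BE -> emit C0 A8 BE, reset; bytes_emitted=6
After char 8 ('q'=42): chars_in_quartet=1 acc=0x2A bytes_emitted=6
After char 9 ('g'=32): chars_in_quartet=2 acc=0xAA0 bytes_emitted=6
After char 10 ('k'=36): chars_in_quartet=3 acc=0x2A824 bytes_emitted=6
Padding '=': partial quartet acc=0x2A824 -> emit AA 09; bytes_emitted=8

Answer: 9D BC 00 C0 A8 BE AA 09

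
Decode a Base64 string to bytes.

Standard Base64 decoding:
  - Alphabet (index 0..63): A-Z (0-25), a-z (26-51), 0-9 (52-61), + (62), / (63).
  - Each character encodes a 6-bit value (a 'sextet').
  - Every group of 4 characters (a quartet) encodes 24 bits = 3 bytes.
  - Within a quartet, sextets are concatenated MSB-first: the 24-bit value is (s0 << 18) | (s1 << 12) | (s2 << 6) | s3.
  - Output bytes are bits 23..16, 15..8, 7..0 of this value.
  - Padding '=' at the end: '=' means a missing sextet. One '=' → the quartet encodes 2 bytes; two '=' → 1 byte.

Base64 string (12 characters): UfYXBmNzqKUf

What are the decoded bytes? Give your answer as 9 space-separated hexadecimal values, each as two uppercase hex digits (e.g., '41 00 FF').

Answer: 51 F6 17 06 63 73 A8 A5 1F

Derivation:
After char 0 ('U'=20): chars_in_quartet=1 acc=0x14 bytes_emitted=0
After char 1 ('f'=31): chars_in_quartet=2 acc=0x51F bytes_emitted=0
After char 2 ('Y'=24): chars_in_quartet=3 acc=0x147D8 bytes_emitted=0
After char 3 ('X'=23): chars_in_quartet=4 acc=0x51F617 -> emit 51 F6 17, reset; bytes_emitted=3
After char 4 ('B'=1): chars_in_quartet=1 acc=0x1 bytes_emitted=3
After char 5 ('m'=38): chars_in_quartet=2 acc=0x66 bytes_emitted=3
After char 6 ('N'=13): chars_in_quartet=3 acc=0x198D bytes_emitted=3
After char 7 ('z'=51): chars_in_quartet=4 acc=0x66373 -> emit 06 63 73, reset; bytes_emitted=6
After char 8 ('q'=42): chars_in_quartet=1 acc=0x2A bytes_emitted=6
After char 9 ('K'=10): chars_in_quartet=2 acc=0xA8A bytes_emitted=6
After char 10 ('U'=20): chars_in_quartet=3 acc=0x2A294 bytes_emitted=6
After char 11 ('f'=31): chars_in_quartet=4 acc=0xA8A51F -> emit A8 A5 1F, reset; bytes_emitted=9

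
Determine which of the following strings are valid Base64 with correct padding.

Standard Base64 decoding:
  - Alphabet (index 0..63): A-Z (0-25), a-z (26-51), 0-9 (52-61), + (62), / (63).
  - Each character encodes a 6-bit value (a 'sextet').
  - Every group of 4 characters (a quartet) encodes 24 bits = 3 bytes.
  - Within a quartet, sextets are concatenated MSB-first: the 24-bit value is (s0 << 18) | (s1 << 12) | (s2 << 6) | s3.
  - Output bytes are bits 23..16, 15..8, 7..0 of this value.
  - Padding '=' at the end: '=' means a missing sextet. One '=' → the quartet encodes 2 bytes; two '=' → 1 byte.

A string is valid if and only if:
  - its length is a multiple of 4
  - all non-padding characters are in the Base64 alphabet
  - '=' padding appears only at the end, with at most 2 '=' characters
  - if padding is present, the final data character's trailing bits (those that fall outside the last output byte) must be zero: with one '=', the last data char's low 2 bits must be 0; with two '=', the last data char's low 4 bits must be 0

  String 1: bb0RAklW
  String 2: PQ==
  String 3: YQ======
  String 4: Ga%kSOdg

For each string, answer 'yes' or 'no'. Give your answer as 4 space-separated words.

Answer: yes yes no no

Derivation:
String 1: 'bb0RAklW' → valid
String 2: 'PQ==' → valid
String 3: 'YQ======' → invalid (6 pad chars (max 2))
String 4: 'Ga%kSOdg' → invalid (bad char(s): ['%'])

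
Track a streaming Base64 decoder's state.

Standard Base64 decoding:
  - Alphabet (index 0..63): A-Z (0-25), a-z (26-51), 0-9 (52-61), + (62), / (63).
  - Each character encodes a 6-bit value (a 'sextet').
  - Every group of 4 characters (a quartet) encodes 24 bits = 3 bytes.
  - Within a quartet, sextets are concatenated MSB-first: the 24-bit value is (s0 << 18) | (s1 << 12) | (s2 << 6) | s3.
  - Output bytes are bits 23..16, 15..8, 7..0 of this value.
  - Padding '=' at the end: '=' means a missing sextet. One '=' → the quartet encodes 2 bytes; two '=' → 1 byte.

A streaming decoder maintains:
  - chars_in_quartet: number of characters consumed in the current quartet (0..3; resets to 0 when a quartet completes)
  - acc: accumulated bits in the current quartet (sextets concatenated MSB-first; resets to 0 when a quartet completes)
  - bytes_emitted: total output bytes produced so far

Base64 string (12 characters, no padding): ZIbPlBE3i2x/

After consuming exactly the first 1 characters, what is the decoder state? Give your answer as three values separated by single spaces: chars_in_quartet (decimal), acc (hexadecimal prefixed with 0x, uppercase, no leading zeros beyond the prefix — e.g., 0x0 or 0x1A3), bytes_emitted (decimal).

After char 0 ('Z'=25): chars_in_quartet=1 acc=0x19 bytes_emitted=0

Answer: 1 0x19 0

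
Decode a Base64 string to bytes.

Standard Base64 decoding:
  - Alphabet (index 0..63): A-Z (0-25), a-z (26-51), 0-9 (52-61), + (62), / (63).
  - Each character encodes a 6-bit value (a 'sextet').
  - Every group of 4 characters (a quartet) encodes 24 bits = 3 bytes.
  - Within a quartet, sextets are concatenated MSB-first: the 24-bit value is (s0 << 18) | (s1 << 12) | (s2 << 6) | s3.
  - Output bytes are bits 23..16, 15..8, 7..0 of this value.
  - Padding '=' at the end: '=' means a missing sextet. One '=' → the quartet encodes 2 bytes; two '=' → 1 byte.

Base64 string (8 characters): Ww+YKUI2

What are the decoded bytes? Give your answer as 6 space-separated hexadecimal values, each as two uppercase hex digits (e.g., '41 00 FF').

After char 0 ('W'=22): chars_in_quartet=1 acc=0x16 bytes_emitted=0
After char 1 ('w'=48): chars_in_quartet=2 acc=0x5B0 bytes_emitted=0
After char 2 ('+'=62): chars_in_quartet=3 acc=0x16C3E bytes_emitted=0
After char 3 ('Y'=24): chars_in_quartet=4 acc=0x5B0F98 -> emit 5B 0F 98, reset; bytes_emitted=3
After char 4 ('K'=10): chars_in_quartet=1 acc=0xA bytes_emitted=3
After char 5 ('U'=20): chars_in_quartet=2 acc=0x294 bytes_emitted=3
After char 6 ('I'=8): chars_in_quartet=3 acc=0xA508 bytes_emitted=3
After char 7 ('2'=54): chars_in_quartet=4 acc=0x294236 -> emit 29 42 36, reset; bytes_emitted=6

Answer: 5B 0F 98 29 42 36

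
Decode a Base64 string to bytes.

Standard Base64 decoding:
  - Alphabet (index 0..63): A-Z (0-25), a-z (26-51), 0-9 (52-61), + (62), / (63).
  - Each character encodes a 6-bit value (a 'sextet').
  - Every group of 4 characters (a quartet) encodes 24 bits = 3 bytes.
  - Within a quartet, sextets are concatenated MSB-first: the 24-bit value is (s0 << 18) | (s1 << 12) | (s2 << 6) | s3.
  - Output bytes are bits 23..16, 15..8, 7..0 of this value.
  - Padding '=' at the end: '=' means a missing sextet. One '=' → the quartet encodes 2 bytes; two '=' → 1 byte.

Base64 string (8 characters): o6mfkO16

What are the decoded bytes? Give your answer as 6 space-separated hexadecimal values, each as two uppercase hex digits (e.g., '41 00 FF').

After char 0 ('o'=40): chars_in_quartet=1 acc=0x28 bytes_emitted=0
After char 1 ('6'=58): chars_in_quartet=2 acc=0xA3A bytes_emitted=0
After char 2 ('m'=38): chars_in_quartet=3 acc=0x28EA6 bytes_emitted=0
After char 3 ('f'=31): chars_in_quartet=4 acc=0xA3A99F -> emit A3 A9 9F, reset; bytes_emitted=3
After char 4 ('k'=36): chars_in_quartet=1 acc=0x24 bytes_emitted=3
After char 5 ('O'=14): chars_in_quartet=2 acc=0x90E bytes_emitted=3
After char 6 ('1'=53): chars_in_quartet=3 acc=0x243B5 bytes_emitted=3
After char 7 ('6'=58): chars_in_quartet=4 acc=0x90ED7A -> emit 90 ED 7A, reset; bytes_emitted=6

Answer: A3 A9 9F 90 ED 7A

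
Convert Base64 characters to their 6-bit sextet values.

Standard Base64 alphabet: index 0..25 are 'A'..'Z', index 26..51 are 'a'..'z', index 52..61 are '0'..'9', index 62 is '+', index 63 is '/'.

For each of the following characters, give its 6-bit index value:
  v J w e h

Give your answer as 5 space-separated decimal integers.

Answer: 47 9 48 30 33

Derivation:
'v': a..z range, 26 + ord('v') − ord('a') = 47
'J': A..Z range, ord('J') − ord('A') = 9
'w': a..z range, 26 + ord('w') − ord('a') = 48
'e': a..z range, 26 + ord('e') − ord('a') = 30
'h': a..z range, 26 + ord('h') − ord('a') = 33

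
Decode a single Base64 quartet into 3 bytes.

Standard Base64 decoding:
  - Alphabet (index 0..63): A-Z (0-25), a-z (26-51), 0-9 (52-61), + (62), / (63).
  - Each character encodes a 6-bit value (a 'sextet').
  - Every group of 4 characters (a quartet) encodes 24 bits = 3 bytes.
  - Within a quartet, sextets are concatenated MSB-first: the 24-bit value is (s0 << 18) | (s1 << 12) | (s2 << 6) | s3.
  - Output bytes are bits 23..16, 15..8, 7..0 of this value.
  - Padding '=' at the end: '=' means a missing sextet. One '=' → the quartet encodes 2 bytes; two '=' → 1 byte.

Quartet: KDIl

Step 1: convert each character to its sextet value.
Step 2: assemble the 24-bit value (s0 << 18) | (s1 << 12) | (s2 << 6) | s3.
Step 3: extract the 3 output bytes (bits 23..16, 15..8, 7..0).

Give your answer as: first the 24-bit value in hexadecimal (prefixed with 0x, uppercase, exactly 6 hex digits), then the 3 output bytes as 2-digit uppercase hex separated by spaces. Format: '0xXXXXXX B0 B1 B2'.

Sextets: K=10, D=3, I=8, l=37
24-bit: (10<<18) | (3<<12) | (8<<6) | 37
      = 0x280000 | 0x003000 | 0x000200 | 0x000025
      = 0x283225
Bytes: (v>>16)&0xFF=28, (v>>8)&0xFF=32, v&0xFF=25

Answer: 0x283225 28 32 25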